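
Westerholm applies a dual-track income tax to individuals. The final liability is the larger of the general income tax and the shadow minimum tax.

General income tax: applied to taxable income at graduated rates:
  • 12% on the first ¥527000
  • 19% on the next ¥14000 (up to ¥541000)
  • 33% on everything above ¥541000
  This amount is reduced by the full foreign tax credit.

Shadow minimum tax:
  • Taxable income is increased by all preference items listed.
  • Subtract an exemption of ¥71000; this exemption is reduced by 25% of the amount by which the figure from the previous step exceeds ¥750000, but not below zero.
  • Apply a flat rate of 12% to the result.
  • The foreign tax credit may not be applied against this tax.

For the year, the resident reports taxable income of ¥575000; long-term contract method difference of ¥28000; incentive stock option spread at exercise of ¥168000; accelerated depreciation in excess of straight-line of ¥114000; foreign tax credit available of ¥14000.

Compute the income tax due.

General income tax:
  ¥527000 × 12% = ¥63240
  ¥14000 × 19% = ¥2660
  ¥34000 × 33% = ¥11220
  → ¥77120
  Less foreign tax credit ¥14000 → ¥63120

Shadow minimum tax:
  Adjusted income: ¥575000 + ¥28000 + ¥168000 + ¥114000 = ¥885000
  Exemption: ¥71000 − 25% × (¥885000 − ¥750000) = ¥71000 − ¥33750 = ¥37250
  Base: ¥885000 − ¥37250 = ¥847750
  ¥847750 × 12% = ¥101730

¥101730 > ¥63120, so the shadow minimum tax is the binding amount.

¥101730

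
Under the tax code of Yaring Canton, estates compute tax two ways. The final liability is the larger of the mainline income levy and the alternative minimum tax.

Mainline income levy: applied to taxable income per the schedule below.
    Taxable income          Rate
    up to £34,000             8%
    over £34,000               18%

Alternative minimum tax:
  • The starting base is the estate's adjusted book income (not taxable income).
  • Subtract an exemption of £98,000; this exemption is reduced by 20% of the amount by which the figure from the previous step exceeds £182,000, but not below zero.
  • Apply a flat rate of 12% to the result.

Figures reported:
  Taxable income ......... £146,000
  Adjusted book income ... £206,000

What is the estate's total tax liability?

Alternative minimum tax:
  Base (adjusted book income): £206,000
  Exemption: £98,000 − 20% × (£206,000 − £182,000) = £98,000 − £4,800 = £93,200
  Base: £206,000 − £93,200 = £112,800
  £112,800 × 12% = £13,536

Mainline income levy:
  £34,000 × 8% = £2,720
  £112,000 × 18% = £20,160
  → £22,880

£22,880 > £13,536, so the mainline income levy governs.

£22,880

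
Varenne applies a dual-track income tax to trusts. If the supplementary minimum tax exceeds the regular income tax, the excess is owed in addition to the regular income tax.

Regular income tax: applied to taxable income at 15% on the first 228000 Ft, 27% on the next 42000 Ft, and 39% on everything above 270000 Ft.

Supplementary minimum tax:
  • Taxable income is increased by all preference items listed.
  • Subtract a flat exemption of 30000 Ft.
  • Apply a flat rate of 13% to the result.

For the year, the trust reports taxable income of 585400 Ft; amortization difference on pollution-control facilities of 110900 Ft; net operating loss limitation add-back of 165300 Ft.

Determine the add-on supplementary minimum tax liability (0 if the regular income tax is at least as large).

Regular income tax:
  228000 Ft × 15% = 34200 Ft
  42000 Ft × 27% = 11340 Ft
  315400 Ft × 39% = 123006 Ft
  → 168546 Ft

Supplementary minimum tax:
  Adjusted income: 585400 Ft + 110900 Ft + 165300 Ft = 861600 Ft
  Less exemption 30000 Ft → base 831600 Ft
  831600 Ft × 13% = 108108 Ft

108108 Ft ≤ 168546 Ft, so no add-on is due.

0 Ft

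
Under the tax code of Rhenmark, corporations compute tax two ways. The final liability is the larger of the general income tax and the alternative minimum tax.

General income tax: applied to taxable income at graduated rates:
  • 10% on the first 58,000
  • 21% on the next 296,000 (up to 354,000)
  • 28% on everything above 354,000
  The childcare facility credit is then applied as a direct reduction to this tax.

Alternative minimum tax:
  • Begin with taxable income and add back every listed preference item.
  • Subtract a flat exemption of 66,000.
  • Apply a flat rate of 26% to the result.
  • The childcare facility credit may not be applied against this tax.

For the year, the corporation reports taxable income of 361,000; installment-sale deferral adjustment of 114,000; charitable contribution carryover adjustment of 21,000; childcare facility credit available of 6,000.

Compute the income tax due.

Alternative minimum tax:
  Adjusted income: 361,000 + 114,000 + 21,000 = 496,000
  Less exemption 66,000 → base 430,000
  430,000 × 26% = 111,800

General income tax:
  58,000 × 10% = 5,800
  296,000 × 21% = 62,160
  7,000 × 28% = 1,960
  → 69,920
  Less childcare facility credit 6,000 → 63,920

111,800 > 63,920, so the alternative minimum tax is the binding amount.

111,800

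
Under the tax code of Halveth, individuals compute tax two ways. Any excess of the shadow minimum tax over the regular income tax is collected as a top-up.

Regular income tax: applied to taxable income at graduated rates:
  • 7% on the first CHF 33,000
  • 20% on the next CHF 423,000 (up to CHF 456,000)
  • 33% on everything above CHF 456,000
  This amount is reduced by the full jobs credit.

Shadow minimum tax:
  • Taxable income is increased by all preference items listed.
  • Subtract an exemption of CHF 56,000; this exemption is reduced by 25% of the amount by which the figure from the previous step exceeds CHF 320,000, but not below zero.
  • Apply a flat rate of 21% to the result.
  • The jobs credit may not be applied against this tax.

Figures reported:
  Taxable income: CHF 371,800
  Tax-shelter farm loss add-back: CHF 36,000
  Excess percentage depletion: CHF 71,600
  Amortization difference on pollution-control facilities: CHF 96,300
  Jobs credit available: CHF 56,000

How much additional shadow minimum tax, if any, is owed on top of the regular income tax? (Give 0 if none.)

Shadow minimum tax:
  Adjusted income: CHF 371,800 + CHF 36,000 + CHF 71,600 + CHF 96,300 = CHF 575,700
  Exemption: 25% × (CHF 575,700 − CHF 320,000) = CHF 63,925 ≥ CHF 56,000, so the exemption is fully phased out
  Base: CHF 575,700 − CHF 0 = CHF 575,700
  CHF 575,700 × 21% = CHF 120,897

Regular income tax:
  CHF 33,000 × 7% = CHF 2,310
  CHF 338,800 × 20% = CHF 67,760
  → CHF 70,070
  Less jobs credit CHF 56,000 → CHF 14,070

Excess of shadow minimum tax over regular income tax: CHF 120,897 − CHF 14,070 = CHF 106,827.

CHF 106,827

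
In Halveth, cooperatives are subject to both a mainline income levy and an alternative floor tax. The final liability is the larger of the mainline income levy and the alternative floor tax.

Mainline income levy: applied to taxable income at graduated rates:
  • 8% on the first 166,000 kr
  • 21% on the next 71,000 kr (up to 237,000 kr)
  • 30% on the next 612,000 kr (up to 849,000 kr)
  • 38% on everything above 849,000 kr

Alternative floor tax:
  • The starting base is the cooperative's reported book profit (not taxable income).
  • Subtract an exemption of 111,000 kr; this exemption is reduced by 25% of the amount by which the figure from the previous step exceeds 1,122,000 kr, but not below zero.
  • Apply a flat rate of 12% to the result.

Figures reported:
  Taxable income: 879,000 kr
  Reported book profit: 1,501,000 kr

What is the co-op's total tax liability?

Mainline income levy:
  166,000 kr × 8% = 13,280 kr
  71,000 kr × 21% = 14,910 kr
  612,000 kr × 30% = 183,600 kr
  30,000 kr × 38% = 11,400 kr
  → 223,190 kr

Alternative floor tax:
  Base (reported book profit): 1,501,000 kr
  Exemption: 111,000 kr − 25% × (1,501,000 kr − 1,122,000 kr) = 111,000 kr − 94,750 kr = 16,250 kr
  Base: 1,501,000 kr − 16,250 kr = 1,484,750 kr
  1,484,750 kr × 12% = 178,170 kr

223,190 kr > 178,170 kr, so the mainline income levy governs.

223,190 kr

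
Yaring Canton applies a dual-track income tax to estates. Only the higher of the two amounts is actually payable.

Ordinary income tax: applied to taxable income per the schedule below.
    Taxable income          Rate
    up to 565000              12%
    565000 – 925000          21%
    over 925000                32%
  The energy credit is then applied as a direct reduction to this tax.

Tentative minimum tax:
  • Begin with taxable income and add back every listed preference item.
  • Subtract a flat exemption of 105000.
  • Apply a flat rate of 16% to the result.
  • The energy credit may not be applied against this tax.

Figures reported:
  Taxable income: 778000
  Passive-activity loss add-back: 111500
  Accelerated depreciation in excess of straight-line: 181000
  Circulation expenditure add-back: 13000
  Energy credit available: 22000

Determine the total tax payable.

Ordinary income tax:
  565000 × 12% = 67800
  213000 × 21% = 44730
  → 112530
  Less energy credit 22000 → 90530

Tentative minimum tax:
  Adjusted income: 778000 + 111500 + 181000 + 13000 = 1083500
  Less exemption 105000 → base 978500
  978500 × 16% = 156560

156560 > 90530, so the tentative minimum tax is the binding amount.

156560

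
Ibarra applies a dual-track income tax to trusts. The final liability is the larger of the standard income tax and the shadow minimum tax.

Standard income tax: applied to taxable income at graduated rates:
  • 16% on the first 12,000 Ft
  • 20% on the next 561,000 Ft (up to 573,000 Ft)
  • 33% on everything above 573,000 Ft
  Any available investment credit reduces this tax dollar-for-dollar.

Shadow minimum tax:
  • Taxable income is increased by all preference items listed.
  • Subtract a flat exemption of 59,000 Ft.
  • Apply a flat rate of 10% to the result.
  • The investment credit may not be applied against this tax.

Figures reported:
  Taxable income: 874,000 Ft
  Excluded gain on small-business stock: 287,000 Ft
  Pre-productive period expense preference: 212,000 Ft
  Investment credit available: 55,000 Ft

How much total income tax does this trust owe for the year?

Shadow minimum tax:
  Adjusted income: 874,000 Ft + 287,000 Ft + 212,000 Ft = 1,373,000 Ft
  Less exemption 59,000 Ft → base 1,314,000 Ft
  1,314,000 Ft × 10% = 131,400 Ft

Standard income tax:
  12,000 Ft × 16% = 1,920 Ft
  561,000 Ft × 20% = 112,200 Ft
  301,000 Ft × 33% = 99,330 Ft
  → 213,450 Ft
  Less investment credit 55,000 Ft → 158,450 Ft

158,450 Ft > 131,400 Ft, so the standard income tax governs.

158,450 Ft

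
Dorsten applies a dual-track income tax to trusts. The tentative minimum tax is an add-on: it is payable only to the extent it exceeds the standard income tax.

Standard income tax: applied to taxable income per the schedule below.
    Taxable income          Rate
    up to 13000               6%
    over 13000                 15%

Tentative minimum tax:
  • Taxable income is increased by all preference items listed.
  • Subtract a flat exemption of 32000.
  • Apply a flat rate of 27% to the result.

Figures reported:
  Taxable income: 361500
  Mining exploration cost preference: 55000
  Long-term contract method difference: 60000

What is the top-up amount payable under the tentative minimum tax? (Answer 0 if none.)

66960

Tentative minimum tax:
  Adjusted income: 361500 + 55000 + 60000 = 476500
  Less exemption 32000 → base 444500
  444500 × 27% = 120015

Standard income tax:
  13000 × 6% = 780
  348500 × 15% = 52275
  → 53055

Excess of tentative minimum tax over standard income tax: 120015 − 53055 = 66960.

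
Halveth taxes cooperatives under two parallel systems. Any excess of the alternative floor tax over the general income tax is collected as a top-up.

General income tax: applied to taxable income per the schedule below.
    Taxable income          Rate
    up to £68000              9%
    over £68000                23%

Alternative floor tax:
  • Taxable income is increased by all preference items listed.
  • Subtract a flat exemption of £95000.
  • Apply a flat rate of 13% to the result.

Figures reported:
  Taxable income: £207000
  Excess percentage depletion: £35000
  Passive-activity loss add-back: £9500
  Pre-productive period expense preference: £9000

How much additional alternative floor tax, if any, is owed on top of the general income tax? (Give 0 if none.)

Alternative floor tax:
  Adjusted income: £207000 + £35000 + £9500 + £9000 = £260500
  Less exemption £95000 → base £165500
  £165500 × 13% = £21515

General income tax:
  £68000 × 9% = £6120
  £139000 × 23% = £31970
  → £38090

£21515 ≤ £38090, so no add-on is due.

£0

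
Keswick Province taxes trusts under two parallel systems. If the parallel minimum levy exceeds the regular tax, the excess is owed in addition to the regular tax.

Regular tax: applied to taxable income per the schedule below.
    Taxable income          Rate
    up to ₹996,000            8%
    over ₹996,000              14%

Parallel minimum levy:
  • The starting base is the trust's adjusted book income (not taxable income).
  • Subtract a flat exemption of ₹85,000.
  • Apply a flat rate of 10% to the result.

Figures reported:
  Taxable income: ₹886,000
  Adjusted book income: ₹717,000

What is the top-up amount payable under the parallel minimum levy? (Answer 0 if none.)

₹0

Regular tax:
  ₹886,000 × 8% = ₹70,880

Parallel minimum levy:
  Base (adjusted book income): ₹717,000
  Less exemption ₹85,000 → base ₹632,000
  ₹632,000 × 10% = ₹63,200

₹63,200 ≤ ₹70,880, so no add-on is due.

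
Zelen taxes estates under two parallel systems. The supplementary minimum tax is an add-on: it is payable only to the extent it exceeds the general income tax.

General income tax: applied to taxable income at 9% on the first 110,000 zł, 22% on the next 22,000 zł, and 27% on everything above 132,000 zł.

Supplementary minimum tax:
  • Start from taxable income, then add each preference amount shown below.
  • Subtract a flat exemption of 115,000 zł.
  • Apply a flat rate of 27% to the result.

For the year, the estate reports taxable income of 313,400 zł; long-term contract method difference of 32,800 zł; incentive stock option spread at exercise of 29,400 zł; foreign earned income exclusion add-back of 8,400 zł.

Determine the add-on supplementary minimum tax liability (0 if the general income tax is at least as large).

8,912 zł

General income tax:
  110,000 zł × 9% = 9,900 zł
  22,000 zł × 22% = 4,840 zł
  181,400 zł × 27% = 48,978 zł
  → 63,718 zł

Supplementary minimum tax:
  Adjusted income: 313,400 zł + 32,800 zł + 29,400 zł + 8,400 zł = 384,000 zł
  Less exemption 115,000 zł → base 269,000 zł
  269,000 zł × 27% = 72,630 zł

Excess of supplementary minimum tax over general income tax: 72,630 zł − 63,718 zł = 8,912 zł.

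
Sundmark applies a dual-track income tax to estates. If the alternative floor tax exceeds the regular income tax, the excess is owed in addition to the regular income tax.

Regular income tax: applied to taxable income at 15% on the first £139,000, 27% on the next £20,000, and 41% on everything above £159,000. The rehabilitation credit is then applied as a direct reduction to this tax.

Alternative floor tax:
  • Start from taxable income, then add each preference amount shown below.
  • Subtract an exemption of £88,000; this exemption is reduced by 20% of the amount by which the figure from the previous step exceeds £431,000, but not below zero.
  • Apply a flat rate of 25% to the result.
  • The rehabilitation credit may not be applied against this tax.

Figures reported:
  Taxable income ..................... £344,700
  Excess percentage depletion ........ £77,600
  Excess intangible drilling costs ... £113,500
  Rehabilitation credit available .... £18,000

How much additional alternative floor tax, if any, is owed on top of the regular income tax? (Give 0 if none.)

£32,803

Regular income tax:
  £139,000 × 15% = £20,850
  £20,000 × 27% = £5,400
  £185,700 × 41% = £76,137
  → £102,387
  Less rehabilitation credit £18,000 → £84,387

Alternative floor tax:
  Adjusted income: £344,700 + £77,600 + £113,500 = £535,800
  Exemption: £88,000 − 20% × (£535,800 − £431,000) = £88,000 − £20,960 = £67,040
  Base: £535,800 − £67,040 = £468,760
  £468,760 × 25% = £117,190

Excess of alternative floor tax over regular income tax: £117,190 − £84,387 = £32,803.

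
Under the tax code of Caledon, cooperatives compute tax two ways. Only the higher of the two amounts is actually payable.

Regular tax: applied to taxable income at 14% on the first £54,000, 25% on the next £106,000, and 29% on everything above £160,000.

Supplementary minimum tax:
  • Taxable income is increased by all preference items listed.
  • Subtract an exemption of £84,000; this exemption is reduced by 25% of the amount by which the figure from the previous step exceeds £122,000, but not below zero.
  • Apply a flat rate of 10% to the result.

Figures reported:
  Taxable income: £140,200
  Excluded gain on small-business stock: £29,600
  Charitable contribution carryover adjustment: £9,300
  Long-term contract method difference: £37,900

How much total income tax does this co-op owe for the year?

£29,110

Supplementary minimum tax:
  Adjusted income: £140,200 + £29,600 + £9,300 + £37,900 = £217,000
  Exemption: £84,000 − 25% × (£217,000 − £122,000) = £84,000 − £23,750 = £60,250
  Base: £217,000 − £60,250 = £156,750
  £156,750 × 10% = £15,675

Regular tax:
  £54,000 × 14% = £7,560
  £86,200 × 25% = £21,550
  → £29,110

£29,110 > £15,675, so the regular tax governs.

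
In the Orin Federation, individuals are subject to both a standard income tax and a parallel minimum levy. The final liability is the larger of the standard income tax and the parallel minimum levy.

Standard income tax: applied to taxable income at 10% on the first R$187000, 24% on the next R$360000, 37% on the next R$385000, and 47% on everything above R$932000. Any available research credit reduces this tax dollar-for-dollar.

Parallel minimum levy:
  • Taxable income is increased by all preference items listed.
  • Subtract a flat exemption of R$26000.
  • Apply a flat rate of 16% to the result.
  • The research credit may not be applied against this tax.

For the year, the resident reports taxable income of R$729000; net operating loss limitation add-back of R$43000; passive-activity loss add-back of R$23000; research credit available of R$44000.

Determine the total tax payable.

R$128440

Parallel minimum levy:
  Adjusted income: R$729000 + R$43000 + R$23000 = R$795000
  Less exemption R$26000 → base R$769000
  R$769000 × 16% = R$123040

Standard income tax:
  R$187000 × 10% = R$18700
  R$360000 × 24% = R$86400
  R$182000 × 37% = R$67340
  → R$172440
  Less research credit R$44000 → R$128440

R$128440 > R$123040, so the standard income tax governs.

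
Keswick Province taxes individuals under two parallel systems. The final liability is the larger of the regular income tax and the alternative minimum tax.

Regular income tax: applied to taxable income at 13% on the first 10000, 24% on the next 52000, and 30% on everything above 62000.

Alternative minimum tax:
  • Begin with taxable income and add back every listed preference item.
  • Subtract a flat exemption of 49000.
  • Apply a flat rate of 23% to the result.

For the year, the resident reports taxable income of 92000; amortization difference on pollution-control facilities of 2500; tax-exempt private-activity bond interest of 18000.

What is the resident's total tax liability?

22780

Regular income tax:
  10000 × 13% = 1300
  52000 × 24% = 12480
  30000 × 30% = 9000
  → 22780

Alternative minimum tax:
  Adjusted income: 92000 + 2500 + 18000 = 112500
  Less exemption 49000 → base 63500
  63500 × 23% = 14605

22780 > 14605, so the regular income tax governs.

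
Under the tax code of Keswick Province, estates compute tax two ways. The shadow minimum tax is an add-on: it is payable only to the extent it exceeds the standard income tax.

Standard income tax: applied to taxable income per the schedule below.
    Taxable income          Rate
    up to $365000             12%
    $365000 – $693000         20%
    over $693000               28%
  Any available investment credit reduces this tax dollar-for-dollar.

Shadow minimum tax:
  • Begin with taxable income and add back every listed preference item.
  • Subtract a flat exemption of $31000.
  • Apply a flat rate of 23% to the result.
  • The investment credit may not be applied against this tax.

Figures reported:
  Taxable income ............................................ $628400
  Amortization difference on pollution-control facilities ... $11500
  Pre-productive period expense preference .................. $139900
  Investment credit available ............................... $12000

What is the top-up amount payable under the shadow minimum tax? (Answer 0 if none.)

Shadow minimum tax:
  Adjusted income: $628400 + $11500 + $139900 = $779800
  Less exemption $31000 → base $748800
  $748800 × 23% = $172224

Standard income tax:
  $365000 × 12% = $43800
  $263400 × 20% = $52680
  → $96480
  Less investment credit $12000 → $84480

Excess of shadow minimum tax over standard income tax: $172224 − $84480 = $87744.

$87744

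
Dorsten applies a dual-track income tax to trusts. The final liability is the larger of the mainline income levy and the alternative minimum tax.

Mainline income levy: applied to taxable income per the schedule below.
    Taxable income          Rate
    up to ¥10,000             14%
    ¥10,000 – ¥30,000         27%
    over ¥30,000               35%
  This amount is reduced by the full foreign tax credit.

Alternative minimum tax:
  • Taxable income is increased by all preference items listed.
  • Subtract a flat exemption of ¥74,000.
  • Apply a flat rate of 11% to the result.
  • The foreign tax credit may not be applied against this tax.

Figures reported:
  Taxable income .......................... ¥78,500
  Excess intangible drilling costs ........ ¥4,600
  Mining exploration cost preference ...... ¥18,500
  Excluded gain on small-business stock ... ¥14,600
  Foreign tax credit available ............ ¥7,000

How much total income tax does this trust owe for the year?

Alternative minimum tax:
  Adjusted income: ¥78,500 + ¥4,600 + ¥18,500 + ¥14,600 = ¥116,200
  Less exemption ¥74,000 → base ¥42,200
  ¥42,200 × 11% = ¥4,642

Mainline income levy:
  ¥10,000 × 14% = ¥1,400
  ¥20,000 × 27% = ¥5,400
  ¥48,500 × 35% = ¥16,975
  → ¥23,775
  Less foreign tax credit ¥7,000 → ¥16,775

¥16,775 > ¥4,642, so the mainline income levy governs.

¥16,775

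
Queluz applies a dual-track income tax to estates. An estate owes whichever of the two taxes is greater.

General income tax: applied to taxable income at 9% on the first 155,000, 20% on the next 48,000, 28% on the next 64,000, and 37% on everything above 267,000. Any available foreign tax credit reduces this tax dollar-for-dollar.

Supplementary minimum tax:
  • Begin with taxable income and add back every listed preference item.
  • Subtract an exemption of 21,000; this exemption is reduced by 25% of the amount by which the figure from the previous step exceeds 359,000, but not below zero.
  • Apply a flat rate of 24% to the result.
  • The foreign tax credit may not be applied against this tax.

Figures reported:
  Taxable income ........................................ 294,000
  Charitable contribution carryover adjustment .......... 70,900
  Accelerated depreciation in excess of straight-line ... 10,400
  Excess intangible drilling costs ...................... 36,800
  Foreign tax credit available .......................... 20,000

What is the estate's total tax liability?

Supplementary minimum tax:
  Adjusted income: 294,000 + 70,900 + 10,400 + 36,800 = 412,100
  Exemption: 21,000 − 25% × (412,100 − 359,000) = 21,000 − 13,275 = 7,725
  Base: 412,100 − 7,725 = 404,375
  404,375 × 24% = 97,050

General income tax:
  155,000 × 9% = 13,950
  48,000 × 20% = 9,600
  64,000 × 28% = 17,920
  27,000 × 37% = 9,990
  → 51,460
  Less foreign tax credit 20,000 → 31,460

97,050 > 31,460, so the supplementary minimum tax is the binding amount.

97,050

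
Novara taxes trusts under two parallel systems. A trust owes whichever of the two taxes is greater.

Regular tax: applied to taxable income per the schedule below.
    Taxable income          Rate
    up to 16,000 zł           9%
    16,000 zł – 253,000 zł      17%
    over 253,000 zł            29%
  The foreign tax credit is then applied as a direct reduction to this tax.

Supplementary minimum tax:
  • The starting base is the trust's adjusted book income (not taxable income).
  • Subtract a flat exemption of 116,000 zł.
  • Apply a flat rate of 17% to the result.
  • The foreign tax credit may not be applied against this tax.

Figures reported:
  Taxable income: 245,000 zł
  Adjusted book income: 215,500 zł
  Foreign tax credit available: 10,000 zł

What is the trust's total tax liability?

30,370 zł

Supplementary minimum tax:
  Base (adjusted book income): 215,500 zł
  Less exemption 116,000 zł → base 99,500 zł
  99,500 zł × 17% = 16,915 zł

Regular tax:
  16,000 zł × 9% = 1,440 zł
  229,000 zł × 17% = 38,930 zł
  → 40,370 zł
  Less foreign tax credit 10,000 zł → 30,370 zł

30,370 zł > 16,915 zł, so the regular tax governs.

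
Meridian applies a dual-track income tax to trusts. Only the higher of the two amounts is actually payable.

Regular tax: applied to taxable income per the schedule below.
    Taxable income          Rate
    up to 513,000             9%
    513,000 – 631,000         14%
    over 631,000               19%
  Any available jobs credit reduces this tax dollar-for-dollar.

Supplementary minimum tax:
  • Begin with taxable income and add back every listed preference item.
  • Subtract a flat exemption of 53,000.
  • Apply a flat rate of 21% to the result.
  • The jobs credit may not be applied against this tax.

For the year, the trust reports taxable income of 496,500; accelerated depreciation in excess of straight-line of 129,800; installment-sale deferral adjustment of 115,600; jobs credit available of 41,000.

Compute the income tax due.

144,669

Regular tax:
  496,500 × 9% = 44,685
  Less jobs credit 41,000 → 3,685

Supplementary minimum tax:
  Adjusted income: 496,500 + 129,800 + 115,600 = 741,900
  Less exemption 53,000 → base 688,900
  688,900 × 21% = 144,669

144,669 > 3,685, so the supplementary minimum tax is the binding amount.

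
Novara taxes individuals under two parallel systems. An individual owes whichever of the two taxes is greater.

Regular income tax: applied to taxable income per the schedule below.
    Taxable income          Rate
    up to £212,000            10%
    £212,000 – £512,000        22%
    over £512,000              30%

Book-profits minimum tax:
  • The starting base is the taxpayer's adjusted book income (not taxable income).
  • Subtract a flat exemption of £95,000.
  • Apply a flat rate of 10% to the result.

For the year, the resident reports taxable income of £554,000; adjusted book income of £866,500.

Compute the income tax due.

£99,800

Regular income tax:
  £212,000 × 10% = £21,200
  £300,000 × 22% = £66,000
  £42,000 × 30% = £12,600
  → £99,800

Book-profits minimum tax:
  Base (adjusted book income): £866,500
  Less exemption £95,000 → base £771,500
  £771,500 × 10% = £77,150

£99,800 > £77,150, so the regular income tax governs.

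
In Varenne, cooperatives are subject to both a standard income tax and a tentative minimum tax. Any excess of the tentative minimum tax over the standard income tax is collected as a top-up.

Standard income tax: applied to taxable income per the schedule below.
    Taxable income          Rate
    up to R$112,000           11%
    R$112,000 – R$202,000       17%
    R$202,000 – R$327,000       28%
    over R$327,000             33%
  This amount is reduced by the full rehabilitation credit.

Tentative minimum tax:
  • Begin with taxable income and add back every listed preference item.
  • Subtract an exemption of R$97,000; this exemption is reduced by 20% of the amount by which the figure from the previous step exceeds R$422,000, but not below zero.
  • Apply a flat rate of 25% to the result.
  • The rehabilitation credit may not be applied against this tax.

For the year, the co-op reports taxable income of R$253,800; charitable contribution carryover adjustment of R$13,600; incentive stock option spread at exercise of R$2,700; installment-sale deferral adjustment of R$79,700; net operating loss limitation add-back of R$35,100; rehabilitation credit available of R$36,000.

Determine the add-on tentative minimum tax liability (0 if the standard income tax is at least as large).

Standard income tax:
  R$112,000 × 11% = R$12,320
  R$90,000 × 17% = R$15,300
  R$51,800 × 28% = R$14,504
  → R$42,124
  Less rehabilitation credit R$36,000 → R$6,124

Tentative minimum tax:
  Adjusted income: R$253,800 + R$13,600 + R$2,700 + R$79,700 + R$35,100 = R$384,900
  Exemption: R$384,900 ≤ R$422,000, so full R$97,000 applies
  Base: R$384,900 − R$97,000 = R$287,900
  R$287,900 × 25% = R$71,975

Excess of tentative minimum tax over standard income tax: R$71,975 − R$6,124 = R$65,851.

R$65,851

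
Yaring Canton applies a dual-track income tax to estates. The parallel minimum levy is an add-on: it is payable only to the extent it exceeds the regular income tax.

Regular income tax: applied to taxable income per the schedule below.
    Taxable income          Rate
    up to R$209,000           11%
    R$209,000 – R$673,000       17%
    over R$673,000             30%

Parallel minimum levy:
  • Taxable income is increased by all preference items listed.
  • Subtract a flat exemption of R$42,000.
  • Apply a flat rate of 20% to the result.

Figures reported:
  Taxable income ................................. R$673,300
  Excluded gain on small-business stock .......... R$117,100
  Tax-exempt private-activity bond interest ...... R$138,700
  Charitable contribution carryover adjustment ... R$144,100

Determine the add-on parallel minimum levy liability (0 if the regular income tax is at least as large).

Parallel minimum levy:
  Adjusted income: R$673,300 + R$117,100 + R$138,700 + R$144,100 = R$1,073,200
  Less exemption R$42,000 → base R$1,031,200
  R$1,031,200 × 20% = R$206,240

Regular income tax:
  R$209,000 × 11% = R$22,990
  R$464,000 × 17% = R$78,880
  R$300 × 30% = R$90
  → R$101,960

Excess of parallel minimum levy over regular income tax: R$206,240 − R$101,960 = R$104,280.

R$104,280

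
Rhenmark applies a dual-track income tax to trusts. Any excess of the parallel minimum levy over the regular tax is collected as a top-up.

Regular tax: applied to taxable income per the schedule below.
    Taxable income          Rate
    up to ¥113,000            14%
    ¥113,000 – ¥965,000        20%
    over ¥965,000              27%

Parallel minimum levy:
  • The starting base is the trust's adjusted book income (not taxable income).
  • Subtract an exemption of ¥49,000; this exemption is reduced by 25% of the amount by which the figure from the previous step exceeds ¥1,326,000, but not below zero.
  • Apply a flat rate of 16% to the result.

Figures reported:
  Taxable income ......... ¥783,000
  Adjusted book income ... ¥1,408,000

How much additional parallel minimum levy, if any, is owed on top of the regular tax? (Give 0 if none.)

¥70,900

Regular tax:
  ¥113,000 × 14% = ¥15,820
  ¥670,000 × 20% = ¥134,000
  → ¥149,820

Parallel minimum levy:
  Base (adjusted book income): ¥1,408,000
  Exemption: ¥49,000 − 25% × (¥1,408,000 − ¥1,326,000) = ¥49,000 − ¥20,500 = ¥28,500
  Base: ¥1,408,000 − ¥28,500 = ¥1,379,500
  ¥1,379,500 × 16% = ¥220,720

Excess of parallel minimum levy over regular tax: ¥220,720 − ¥149,820 = ¥70,900.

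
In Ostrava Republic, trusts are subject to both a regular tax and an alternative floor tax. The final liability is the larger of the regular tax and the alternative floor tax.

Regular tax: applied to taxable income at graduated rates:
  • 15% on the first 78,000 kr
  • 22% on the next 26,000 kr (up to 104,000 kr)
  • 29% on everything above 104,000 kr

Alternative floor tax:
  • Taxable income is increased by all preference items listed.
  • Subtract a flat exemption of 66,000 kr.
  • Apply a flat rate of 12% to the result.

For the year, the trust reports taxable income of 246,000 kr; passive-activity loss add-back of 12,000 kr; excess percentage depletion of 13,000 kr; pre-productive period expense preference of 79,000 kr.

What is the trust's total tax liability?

58,600 kr

Alternative floor tax:
  Adjusted income: 246,000 kr + 12,000 kr + 13,000 kr + 79,000 kr = 350,000 kr
  Less exemption 66,000 kr → base 284,000 kr
  284,000 kr × 12% = 34,080 kr

Regular tax:
  78,000 kr × 15% = 11,700 kr
  26,000 kr × 22% = 5,720 kr
  142,000 kr × 29% = 41,180 kr
  → 58,600 kr

58,600 kr > 34,080 kr, so the regular tax governs.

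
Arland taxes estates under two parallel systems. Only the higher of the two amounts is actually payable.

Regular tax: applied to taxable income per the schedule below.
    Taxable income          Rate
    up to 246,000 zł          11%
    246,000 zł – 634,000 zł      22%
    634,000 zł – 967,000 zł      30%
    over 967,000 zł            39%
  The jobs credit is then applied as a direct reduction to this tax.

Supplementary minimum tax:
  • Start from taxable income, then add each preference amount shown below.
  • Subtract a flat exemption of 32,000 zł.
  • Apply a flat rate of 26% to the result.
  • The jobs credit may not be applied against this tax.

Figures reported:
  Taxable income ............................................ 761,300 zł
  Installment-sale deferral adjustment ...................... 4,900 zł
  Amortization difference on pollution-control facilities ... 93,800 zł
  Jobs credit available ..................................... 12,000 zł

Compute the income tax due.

Supplementary minimum tax:
  Adjusted income: 761,300 zł + 4,900 zł + 93,800 zł = 860,000 zł
  Less exemption 32,000 zł → base 828,000 zł
  828,000 zł × 26% = 215,280 zł

Regular tax:
  246,000 zł × 11% = 27,060 zł
  388,000 zł × 22% = 85,360 zł
  127,300 zł × 30% = 38,190 zł
  → 150,610 zł
  Less jobs credit 12,000 zł → 138,610 zł

215,280 zł > 138,610 zł, so the supplementary minimum tax is the binding amount.

215,280 zł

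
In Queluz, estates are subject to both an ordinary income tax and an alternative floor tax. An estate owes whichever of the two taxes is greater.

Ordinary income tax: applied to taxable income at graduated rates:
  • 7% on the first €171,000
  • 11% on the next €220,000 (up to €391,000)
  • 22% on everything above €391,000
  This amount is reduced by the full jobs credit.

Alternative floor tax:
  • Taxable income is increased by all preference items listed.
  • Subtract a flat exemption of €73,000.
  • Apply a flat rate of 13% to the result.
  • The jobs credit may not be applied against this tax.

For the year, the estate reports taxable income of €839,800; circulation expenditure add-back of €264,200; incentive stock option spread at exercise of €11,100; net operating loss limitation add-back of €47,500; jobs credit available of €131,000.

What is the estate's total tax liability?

€141,648

Alternative floor tax:
  Adjusted income: €839,800 + €264,200 + €11,100 + €47,500 = €1,162,600
  Less exemption €73,000 → base €1,089,600
  €1,089,600 × 13% = €141,648

Ordinary income tax:
  €171,000 × 7% = €11,970
  €220,000 × 11% = €24,200
  €448,800 × 22% = €98,736
  → €134,906
  Less jobs credit €131,000 → €3,906

€141,648 > €3,906, so the alternative floor tax is the binding amount.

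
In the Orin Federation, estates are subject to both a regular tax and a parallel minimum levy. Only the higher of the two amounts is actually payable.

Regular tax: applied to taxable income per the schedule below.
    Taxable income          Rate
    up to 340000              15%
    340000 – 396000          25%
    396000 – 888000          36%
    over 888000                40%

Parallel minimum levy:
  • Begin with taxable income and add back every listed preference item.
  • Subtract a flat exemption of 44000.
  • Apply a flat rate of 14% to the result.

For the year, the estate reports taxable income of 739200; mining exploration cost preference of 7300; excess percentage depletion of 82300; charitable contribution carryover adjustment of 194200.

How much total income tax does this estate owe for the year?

Regular tax:
  340000 × 15% = 51000
  56000 × 25% = 14000
  343200 × 36% = 123552
  → 188552

Parallel minimum levy:
  Adjusted income: 739200 + 7300 + 82300 + 194200 = 1023000
  Less exemption 44000 → base 979000
  979000 × 14% = 137060

188552 > 137060, so the regular tax governs.

188552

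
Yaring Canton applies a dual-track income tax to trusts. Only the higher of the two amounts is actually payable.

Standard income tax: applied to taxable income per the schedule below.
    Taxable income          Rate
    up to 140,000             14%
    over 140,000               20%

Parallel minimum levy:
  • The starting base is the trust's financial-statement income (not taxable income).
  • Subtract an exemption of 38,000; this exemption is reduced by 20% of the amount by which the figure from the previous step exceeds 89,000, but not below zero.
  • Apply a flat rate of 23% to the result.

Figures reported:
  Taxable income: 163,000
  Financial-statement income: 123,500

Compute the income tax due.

24,200

Parallel minimum levy:
  Base (financial-statement income): 123,500
  Exemption: 38,000 − 20% × (123,500 − 89,000) = 38,000 − 6,900 = 31,100
  Base: 123,500 − 31,100 = 92,400
  92,400 × 23% = 21,252

Standard income tax:
  140,000 × 14% = 19,600
  23,000 × 20% = 4,600
  → 24,200

24,200 > 21,252, so the standard income tax governs.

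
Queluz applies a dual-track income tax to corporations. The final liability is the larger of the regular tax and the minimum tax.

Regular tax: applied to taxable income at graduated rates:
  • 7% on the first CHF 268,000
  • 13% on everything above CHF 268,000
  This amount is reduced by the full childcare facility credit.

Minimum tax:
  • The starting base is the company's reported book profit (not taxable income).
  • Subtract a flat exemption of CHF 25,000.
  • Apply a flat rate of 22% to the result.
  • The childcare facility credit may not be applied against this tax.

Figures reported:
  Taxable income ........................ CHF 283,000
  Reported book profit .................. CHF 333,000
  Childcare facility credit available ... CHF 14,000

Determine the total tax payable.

Regular tax:
  CHF 268,000 × 7% = CHF 18,760
  CHF 15,000 × 13% = CHF 1,950
  → CHF 20,710
  Less childcare facility credit CHF 14,000 → CHF 6,710

Minimum tax:
  Base (reported book profit): CHF 333,000
  Less exemption CHF 25,000 → base CHF 308,000
  CHF 308,000 × 22% = CHF 67,760

CHF 67,760 > CHF 6,710, so the minimum tax is the binding amount.

CHF 67,760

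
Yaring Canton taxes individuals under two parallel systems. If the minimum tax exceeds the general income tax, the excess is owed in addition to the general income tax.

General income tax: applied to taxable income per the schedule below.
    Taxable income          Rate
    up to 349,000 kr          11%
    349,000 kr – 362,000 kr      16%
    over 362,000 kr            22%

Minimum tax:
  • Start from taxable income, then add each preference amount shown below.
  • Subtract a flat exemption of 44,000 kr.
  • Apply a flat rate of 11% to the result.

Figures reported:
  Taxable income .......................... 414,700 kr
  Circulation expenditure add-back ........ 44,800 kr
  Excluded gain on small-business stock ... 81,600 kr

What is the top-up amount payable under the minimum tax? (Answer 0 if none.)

General income tax:
  349,000 kr × 11% = 38,390 kr
  13,000 kr × 16% = 2,080 kr
  52,700 kr × 22% = 11,594 kr
  → 52,064 kr

Minimum tax:
  Adjusted income: 414,700 kr + 44,800 kr + 81,600 kr = 541,100 kr
  Less exemption 44,000 kr → base 497,100 kr
  497,100 kr × 11% = 54,681 kr

Excess of minimum tax over general income tax: 54,681 kr − 52,064 kr = 2,617 kr.

2,617 kr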